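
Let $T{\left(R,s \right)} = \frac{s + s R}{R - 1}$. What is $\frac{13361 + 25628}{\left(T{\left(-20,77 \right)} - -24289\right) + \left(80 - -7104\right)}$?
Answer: $\frac{116967}{94628} \approx 1.2361$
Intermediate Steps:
$T{\left(R,s \right)} = \frac{s + R s}{-1 + R}$
$\frac{13361 + 25628}{\left(T{\left(-20,77 \right)} - -24289\right) + \left(80 - -7104\right)} = \frac{13361 + 25628}{\left(\frac{77 \left(1 - 20\right)}{-1 - 20} - -24289\right) + \left(80 - -7104\right)} = \frac{38989}{\left(77 \frac{1}{-21} \left(-19\right) + 24289\right) + \left(80 + 7104\right)} = \frac{38989}{\left(77 \left(- \frac{1}{21}\right) \left(-19\right) + 24289\right) + 7184} = \frac{38989}{\left(\frac{209}{3} + 24289\right) + 7184} = \frac{38989}{\frac{73076}{3} + 7184} = \frac{38989}{\frac{94628}{3}} = 38989 \cdot \frac{3}{94628} = \frac{116967}{94628}$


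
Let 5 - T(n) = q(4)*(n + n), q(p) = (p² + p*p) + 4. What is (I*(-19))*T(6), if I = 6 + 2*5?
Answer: 129808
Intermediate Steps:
q(p) = 4 + 2*p² (q(p) = (p² + p²) + 4 = 2*p² + 4 = 4 + 2*p²)
I = 16 (I = 6 + 10 = 16)
T(n) = 5 - 72*n (T(n) = 5 - (4 + 2*4²)*(n + n) = 5 - (4 + 2*16)*2*n = 5 - (4 + 32)*2*n = 5 - 36*2*n = 5 - 72*n)
(I*(-19))*T(6) = (16*(-19))*(5 - 72*6) = -304*(5 - 432) = -304*(-427) = 129808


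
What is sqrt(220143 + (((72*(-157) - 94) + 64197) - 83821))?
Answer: sqrt(189121) ≈ 434.88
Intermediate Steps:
sqrt(220143 + (((72*(-157) - 94) + 64197) - 83821)) = sqrt(220143 + (((-11304 - 94) + 64197) - 83821)) = sqrt(220143 + ((-11398 + 64197) - 83821)) = sqrt(220143 + (52799 - 83821)) = sqrt(220143 - 31022) = sqrt(189121)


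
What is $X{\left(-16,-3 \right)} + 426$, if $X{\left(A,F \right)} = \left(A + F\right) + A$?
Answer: $391$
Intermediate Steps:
$X{\left(A,F \right)} = F + 2 A$
$X{\left(-16,-3 \right)} + 426 = \left(-3 + 2 \left(-16\right)\right) + 426 = \left(-3 - 32\right) + 426 = -35 + 426 = 391$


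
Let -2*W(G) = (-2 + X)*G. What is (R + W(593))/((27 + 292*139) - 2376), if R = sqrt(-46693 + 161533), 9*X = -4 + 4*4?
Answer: 593/114717 + 6*sqrt(3190)/38239 ≈ 0.014031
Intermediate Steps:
X = 4/3 (X = (-4 + 4*4)/9 = (-4 + 16)/9 = (1/9)*12 = 4/3 ≈ 1.3333)
W(G) = G/3 (W(G) = -(-2 + 4/3)*G/2 = -(-1)*G/3 = G/3)
R = 6*sqrt(3190) (R = sqrt(114840) = 6*sqrt(3190) ≈ 338.88)
(R + W(593))/((27 + 292*139) - 2376) = (6*sqrt(3190) + (1/3)*593)/((27 + 292*139) - 2376) = (6*sqrt(3190) + 593/3)/((27 + 40588) - 2376) = (593/3 + 6*sqrt(3190))/(40615 - 2376) = (593/3 + 6*sqrt(3190))/38239 = (593/3 + 6*sqrt(3190))*(1/38239) = 593/114717 + 6*sqrt(3190)/38239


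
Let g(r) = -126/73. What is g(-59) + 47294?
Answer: 3452336/73 ≈ 47292.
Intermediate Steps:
g(r) = -126/73 (g(r) = -126*1/73 = -126/73)
g(-59) + 47294 = -126/73 + 47294 = 3452336/73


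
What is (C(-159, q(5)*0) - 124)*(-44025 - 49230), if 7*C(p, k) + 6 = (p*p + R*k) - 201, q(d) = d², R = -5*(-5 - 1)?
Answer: -322475790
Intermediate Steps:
R = 30 (R = -5*(-6) = 30)
C(p, k) = -207/7 + p²/7 + 30*k/7 (C(p, k) = -6/7 + ((p*p + 30*k) - 201)/7 = -6/7 + ((p² + 30*k) - 201)/7 = -6/7 + (-201 + p² + 30*k)/7 = -6/7 + (-201/7 + p²/7 + 30*k/7) = -207/7 + p²/7 + 30*k/7)
(C(-159, q(5)*0) - 124)*(-44025 - 49230) = ((-207/7 + (⅐)*(-159)² + 30*(5²*0)/7) - 124)*(-44025 - 49230) = ((-207/7 + (⅐)*25281 + 30*(25*0)/7) - 124)*(-93255) = ((-207/7 + 25281/7 + (30/7)*0) - 124)*(-93255) = ((-207/7 + 25281/7 + 0) - 124)*(-93255) = (3582 - 124)*(-93255) = 3458*(-93255) = -322475790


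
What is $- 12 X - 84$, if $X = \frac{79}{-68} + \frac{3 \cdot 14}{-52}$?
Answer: $- \frac{13341}{221} \approx -60.367$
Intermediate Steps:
$X = - \frac{1741}{884}$ ($X = 79 \left(- \frac{1}{68}\right) + 42 \left(- \frac{1}{52}\right) = - \frac{79}{68} - \frac{21}{26} = - \frac{1741}{884} \approx -1.9695$)
$- 12 X - 84 = \left(-12\right) \left(- \frac{1741}{884}\right) - 84 = \frac{5223}{221} - 84 = - \frac{13341}{221}$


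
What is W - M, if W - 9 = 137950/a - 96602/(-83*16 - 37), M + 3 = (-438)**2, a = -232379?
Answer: -13947796192/72735 ≈ -1.9176e+5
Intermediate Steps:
M = 191841 (M = -3 + (-438)**2 = -3 + 191844 = 191841)
W = 5758943/72735 (W = 9 + (137950/(-232379) - 96602/(-83*16 - 37)) = 9 + (137950*(-1/232379) - 96602/(-1328 - 37)) = 9 + (-1550/2611 - 96602/(-1365)) = 9 + (-1550/2611 - 96602*(-1/1365)) = 9 + (-1550/2611 + 96602/1365) = 9 + 5104328/72735 = 5758943/72735 ≈ 79.177)
W - M = 5758943/72735 - 1*191841 = 5758943/72735 - 191841 = -13947796192/72735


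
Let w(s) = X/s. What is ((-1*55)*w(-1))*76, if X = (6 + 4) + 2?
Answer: 50160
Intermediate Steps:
X = 12 (X = 10 + 2 = 12)
w(s) = 12/s
((-1*55)*w(-1))*76 = ((-1*55)*(12/(-1)))*76 = -660*(-1)*76 = -55*(-12)*76 = 660*76 = 50160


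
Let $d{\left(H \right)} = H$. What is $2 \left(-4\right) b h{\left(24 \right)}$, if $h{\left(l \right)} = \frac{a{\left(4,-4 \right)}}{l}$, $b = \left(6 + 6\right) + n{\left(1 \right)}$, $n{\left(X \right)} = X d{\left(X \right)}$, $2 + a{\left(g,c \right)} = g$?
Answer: $- \frac{26}{3} \approx -8.6667$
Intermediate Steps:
$a{\left(g,c \right)} = -2 + g$
$n{\left(X \right)} = X^{2}$ ($n{\left(X \right)} = X X = X^{2}$)
$b = 13$ ($b = \left(6 + 6\right) + 1^{2} = 12 + 1 = 13$)
$h{\left(l \right)} = \frac{2}{l}$ ($h{\left(l \right)} = \frac{-2 + 4}{l} = \frac{2}{l}$)
$2 \left(-4\right) b h{\left(24 \right)} = 2 \left(-4\right) 13 \cdot \frac{2}{24} = \left(-8\right) 13 \cdot 2 \cdot \frac{1}{24} = \left(-104\right) \frac{1}{12} = - \frac{26}{3}$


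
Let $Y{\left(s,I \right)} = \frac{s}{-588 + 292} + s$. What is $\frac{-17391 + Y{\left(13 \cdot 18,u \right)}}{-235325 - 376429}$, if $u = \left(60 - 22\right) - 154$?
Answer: $\frac{846451}{30179864} \approx 0.028047$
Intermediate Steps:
$u = -116$ ($u = 38 - 154 = -116$)
$Y{\left(s,I \right)} = \frac{295 s}{296}$ ($Y{\left(s,I \right)} = \frac{s}{-296} + s = - \frac{s}{296} + s = \frac{295 s}{296}$)
$\frac{-17391 + Y{\left(13 \cdot 18,u \right)}}{-235325 - 376429} = \frac{-17391 + \frac{295 \cdot 13 \cdot 18}{296}}{-235325 - 376429} = \frac{-17391 + \frac{295}{296} \cdot 234}{-611754} = \left(-17391 + \frac{34515}{148}\right) \left(- \frac{1}{611754}\right) = \left(- \frac{2539353}{148}\right) \left(- \frac{1}{611754}\right) = \frac{846451}{30179864}$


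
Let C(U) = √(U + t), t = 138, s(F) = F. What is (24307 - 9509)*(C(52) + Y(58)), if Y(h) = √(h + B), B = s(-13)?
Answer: 14798*√190 + 44394*√5 ≈ 3.0324e+5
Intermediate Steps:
B = -13
Y(h) = √(-13 + h) (Y(h) = √(h - 13) = √(-13 + h))
C(U) = √(138 + U) (C(U) = √(U + 138) = √(138 + U))
(24307 - 9509)*(C(52) + Y(58)) = (24307 - 9509)*(√(138 + 52) + √(-13 + 58)) = 14798*(√190 + √45) = 14798*(√190 + 3*√5) = 14798*√190 + 44394*√5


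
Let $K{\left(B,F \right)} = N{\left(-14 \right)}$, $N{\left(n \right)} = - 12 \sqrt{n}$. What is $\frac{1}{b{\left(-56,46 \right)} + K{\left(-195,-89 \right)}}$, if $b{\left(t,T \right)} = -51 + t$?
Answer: $\frac{i}{- 107 i + 12 \sqrt{14}} \approx -0.0079465 + 0.0033346 i$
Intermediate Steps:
$K{\left(B,F \right)} = - 12 i \sqrt{14}$ ($K{\left(B,F \right)} = - 12 \sqrt{-14} = - 12 i \sqrt{14}$)
$\frac{1}{b{\left(-56,46 \right)} + K{\left(-195,-89 \right)}} = \frac{1}{\left(-51 - 56\right) - 12 i \sqrt{14}} = \frac{1}{-107 - 12 i \sqrt{14}}$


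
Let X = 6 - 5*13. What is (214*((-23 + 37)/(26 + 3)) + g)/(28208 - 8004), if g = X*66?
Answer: -54965/292958 ≈ -0.18762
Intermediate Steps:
X = -59 (X = 6 - 65 = -59)
g = -3894 (g = -59*66 = -3894)
(214*((-23 + 37)/(26 + 3)) + g)/(28208 - 8004) = (214*((-23 + 37)/(26 + 3)) - 3894)/(28208 - 8004) = (214*(14/29) - 3894)/20204 = (214*(14*(1/29)) - 3894)*(1/20204) = (214*(14/29) - 3894)*(1/20204) = (2996/29 - 3894)*(1/20204) = -109930/29*1/20204 = -54965/292958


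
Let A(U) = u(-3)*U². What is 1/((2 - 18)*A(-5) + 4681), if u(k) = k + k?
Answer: 1/7081 ≈ 0.00014122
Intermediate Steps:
u(k) = 2*k
A(U) = -6*U² (A(U) = (2*(-3))*U² = -6*U²)
1/((2 - 18)*A(-5) + 4681) = 1/((2 - 18)*(-6*(-5)²) + 4681) = 1/(-(-96)*25 + 4681) = 1/(-16*(-150) + 4681) = 1/(2400 + 4681) = 1/7081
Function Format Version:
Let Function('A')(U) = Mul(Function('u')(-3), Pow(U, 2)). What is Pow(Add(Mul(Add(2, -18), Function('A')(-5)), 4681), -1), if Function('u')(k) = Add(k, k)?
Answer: Rational(1, 7081) ≈ 0.00014122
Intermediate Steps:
Function('u')(k) = Mul(2, k)
Function('A')(U) = Mul(-6, Pow(U, 2)) (Function('A')(U) = Mul(Mul(2, -3), Pow(U, 2)) = Mul(-6, Pow(U, 2)))
Pow(Add(Mul(Add(2, -18), Function('A')(-5)), 4681), -1) = Pow(Add(Mul(Add(2, -18), Mul(-6, Pow(-5, 2))), 4681), -1) = Pow(Add(Mul(-16, Mul(-6, 25)), 4681), -1) = Pow(Add(Mul(-16, -150), 4681), -1) = Pow(Add(2400, 4681), -1) = Pow(7081, -1) = Rational(1, 7081)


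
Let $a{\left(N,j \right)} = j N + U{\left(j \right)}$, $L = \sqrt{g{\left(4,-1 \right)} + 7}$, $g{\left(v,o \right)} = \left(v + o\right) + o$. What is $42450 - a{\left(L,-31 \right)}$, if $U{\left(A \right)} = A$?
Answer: $42574$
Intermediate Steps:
$g{\left(v,o \right)} = v + 2 o$ ($g{\left(v,o \right)} = \left(o + v\right) + o = v + 2 o$)
$L = 3$ ($L = \sqrt{\left(4 + 2 \left(-1\right)\right) + 7} = \sqrt{\left(4 - 2\right) + 7} = \sqrt{2 + 7} = \sqrt{9} = 3$)
$a{\left(N,j \right)} = j + N j$ ($a{\left(N,j \right)} = j N + j = N j + j = j + N j$)
$42450 - a{\left(L,-31 \right)} = 42450 - - 31 \left(1 + 3\right) = 42450 - \left(-31\right) 4 = 42450 - -124 = 42450 + 124 = 42574$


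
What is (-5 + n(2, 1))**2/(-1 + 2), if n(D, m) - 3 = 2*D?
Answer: 4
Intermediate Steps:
n(D, m) = 3 + 2*D
(-5 + n(2, 1))**2/(-1 + 2) = (-5 + (3 + 2*2))**2/(-1 + 2) = (-5 + (3 + 4))**2/1 = (-5 + 7)**2*1 = 2**2*1 = 4*1 = 4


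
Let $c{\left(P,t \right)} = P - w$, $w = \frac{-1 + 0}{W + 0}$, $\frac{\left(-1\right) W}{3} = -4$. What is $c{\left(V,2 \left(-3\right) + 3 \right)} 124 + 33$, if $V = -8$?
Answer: $- \frac{2846}{3} \approx -948.67$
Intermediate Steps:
$W = 12$ ($W = \left(-3\right) \left(-4\right) = 12$)
$w = - \frac{1}{12}$ ($w = \frac{-1 + 0}{12 + 0} = - \frac{1}{12} \approx -0.083333$)
$c{\left(P,t \right)} = \frac{1}{12} + P$ ($c{\left(P,t \right)} = P - - \frac{1}{12} = P + \frac{1}{12} = \frac{1}{12} + P$)
$c{\left(V,2 \left(-3\right) + 3 \right)} 124 + 33 = \left(\frac{1}{12} - 8\right) 124 + 33 = \left(- \frac{95}{12}\right) 124 + 33 = - \frac{2945}{3} + 33 = - \frac{2846}{3}$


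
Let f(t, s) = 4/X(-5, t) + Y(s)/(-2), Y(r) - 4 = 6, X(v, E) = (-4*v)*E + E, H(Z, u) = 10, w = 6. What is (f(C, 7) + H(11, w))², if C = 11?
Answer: 1343281/53361 ≈ 25.173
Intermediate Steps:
X(v, E) = E - 4*E*v (X(v, E) = -4*E*v + E = E - 4*E*v)
Y(r) = 10 (Y(r) = 4 + 6 = 10)
f(t, s) = -5 + 4/(21*t) (f(t, s) = 4/((t*(1 - 4*(-5)))) + 10/(-2) = 4/((t*(1 + 20))) + 10*(-½) = 4/((t*21)) - 5 = 4/((21*t)) - 5 = 4*(1/(21*t)) - 5 = 4/(21*t) - 5 = -5 + 4/(21*t))
(f(C, 7) + H(11, w))² = ((-5 + (4/21)/11) + 10)² = ((-5 + (4/21)*(1/11)) + 10)² = ((-5 + 4/231) + 10)² = (-1151/231 + 10)² = (1159/231)² = 1343281/53361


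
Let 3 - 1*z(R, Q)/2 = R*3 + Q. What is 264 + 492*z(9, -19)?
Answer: -4656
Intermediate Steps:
z(R, Q) = 6 - 6*R - 2*Q (z(R, Q) = 6 - 2*(R*3 + Q) = 6 - 2*(3*R + Q) = 6 - 2*(Q + 3*R) = 6 + (-6*R - 2*Q) = 6 - 6*R - 2*Q)
264 + 492*z(9, -19) = 264 + 492*(6 - 6*9 - 2*(-19)) = 264 + 492*(6 - 54 + 38) = 264 + 492*(-10) = 264 - 4920 = -4656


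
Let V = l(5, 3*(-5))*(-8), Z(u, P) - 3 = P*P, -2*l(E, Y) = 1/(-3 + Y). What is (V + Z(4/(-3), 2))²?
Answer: 3721/81 ≈ 45.938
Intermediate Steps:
l(E, Y) = -1/(2*(-3 + Y))
Z(u, P) = 3 + P² (Z(u, P) = 3 + P*P = 3 + P²)
V = -2/9 (V = -1/(-6 + 2*(3*(-5)))*(-8) = -1/(-6 + 2*(-15))*(-8) = -1/(-6 - 30)*(-8) = -1/(-36)*(-8) = -1*(-1/36)*(-8) = (1/36)*(-8) = -2/9 ≈ -0.22222)
(V + Z(4/(-3), 2))² = (-2/9 + (3 + 2²))² = (-2/9 + (3 + 4))² = (-2/9 + 7)² = (61/9)² = 3721/81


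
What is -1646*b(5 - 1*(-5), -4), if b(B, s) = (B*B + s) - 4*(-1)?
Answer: -164600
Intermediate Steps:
b(B, s) = 4 + s + B² (b(B, s) = (B² + s) + 4 = (s + B²) + 4 = 4 + s + B²)
-1646*b(5 - 1*(-5), -4) = -1646*(4 - 4 + (5 - 1*(-5))²) = -1646*(4 - 4 + (5 + 5)²) = -1646*(4 - 4 + 10²) = -1646*(4 - 4 + 100) = -1646*100 = -164600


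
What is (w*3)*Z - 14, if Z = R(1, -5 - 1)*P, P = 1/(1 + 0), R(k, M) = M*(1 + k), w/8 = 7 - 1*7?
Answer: -14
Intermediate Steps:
w = 0 (w = 8*(7 - 1*7) = 8*(7 - 7) = 8*0 = 0)
P = 1 (P = 1/1 = 1)
Z = -12 (Z = ((-5 - 1)*(1 + 1))*1 = -6*2*1 = -12*1 = -12)
(w*3)*Z - 14 = (0*3)*(-12) - 14 = 0*(-12) - 14 = 0 - 14 = -14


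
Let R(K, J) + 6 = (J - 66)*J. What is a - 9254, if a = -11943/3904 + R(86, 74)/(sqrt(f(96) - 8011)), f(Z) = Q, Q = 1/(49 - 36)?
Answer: -36139559/3904 - 293*I*sqrt(1353846)/52071 ≈ -9257.1 - 6.5472*I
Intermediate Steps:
Q = 1/13 ≈ 0.076923
f(Z) = 1/13
R(K, J) = -6 + J*(-66 + J) (R(K, J) = -6 + (J - 66)*J = -6 + (-66 + J)*J = -6 + J*(-66 + J))
a = -11943/3904 - 293*I*sqrt(1353846)/52071 (a = -11943/3904 + (-6 + 74**2 - 66*74)/(sqrt(1/13 - 8011)) = -11943*1/3904 + (-6 + 5476 - 4884)/(sqrt(-104142/13)) = -11943/3904 + 586/((I*sqrt(1353846)/13)) = -11943/3904 + 586*(-I*sqrt(1353846)/104142) = -11943/3904 - 293*I*sqrt(1353846)/52071 ≈ -3.0592 - 6.5472*I)
a - 9254 = (-11943/3904 - 293*I*sqrt(1353846)/52071) - 9254 = -36139559/3904 - 293*I*sqrt(1353846)/52071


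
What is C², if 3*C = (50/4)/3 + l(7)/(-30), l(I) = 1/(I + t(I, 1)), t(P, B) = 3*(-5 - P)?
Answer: 3286969/1703025 ≈ 1.9301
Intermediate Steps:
t(P, B) = -15 - 3*P
l(I) = 1/(-15 - 2*I) (l(I) = 1/(I + (-15 - 3*I)) = 1/(-15 - 2*I))
C = 1813/1305 (C = ((50/4)/3 - 1/(15 + 2*7)/(-30))/3 = ((50*(¼))*(⅓) - 1/(15 + 14)*(-1/30))/3 = ((25/2)*(⅓) - 1/29*(-1/30))/3 = (25/6 - 1*1/29*(-1/30))/3 = (25/6 - 1/29*(-1/30))/3 = (25/6 + 1/870)/3 = (⅓)*(1813/435) = 1813/1305 ≈ 1.3893)
C² = (1813/1305)² = 3286969/1703025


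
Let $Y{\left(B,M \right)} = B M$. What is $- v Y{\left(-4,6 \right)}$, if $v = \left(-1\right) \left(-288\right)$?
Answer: $6912$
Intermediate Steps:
$v = 288$
$- v Y{\left(-4,6 \right)} = \left(-1\right) 288 \left(\left(-4\right) 6\right) = \left(-288\right) \left(-24\right) = 6912$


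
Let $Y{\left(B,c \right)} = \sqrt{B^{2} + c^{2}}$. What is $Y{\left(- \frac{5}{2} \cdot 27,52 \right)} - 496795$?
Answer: $-496795 + \frac{\sqrt{29041}}{2} \approx -4.9671 \cdot 10^{5}$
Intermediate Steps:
$Y{\left(- \frac{5}{2} \cdot 27,52 \right)} - 496795 = \sqrt{\left(- \frac{5}{2} \cdot 27\right)^{2} + 52^{2}} - 496795 = \sqrt{\left(\left(-5\right) \frac{1}{2} \cdot 27\right)^{2} + 2704} - 496795 = \sqrt{\left(\left(- \frac{5}{2}\right) 27\right)^{2} + 2704} - 496795 = \sqrt{\left(- \frac{135}{2}\right)^{2} + 2704} - 496795 = \sqrt{\frac{18225}{4} + 2704} - 496795 = \sqrt{\frac{29041}{4}} - 496795 = \frac{\sqrt{29041}}{2} - 496795 = -496795 + \frac{\sqrt{29041}}{2}$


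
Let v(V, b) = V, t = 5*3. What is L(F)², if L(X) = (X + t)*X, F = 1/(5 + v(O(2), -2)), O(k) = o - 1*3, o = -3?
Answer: 196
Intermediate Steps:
t = 15
O(k) = -6 (O(k) = -3 - 1*3 = -3 - 3 = -6)
F = -1 (F = 1/(5 - 6) = 1/(-1) = -1)
L(X) = X*(15 + X) (L(X) = (X + 15)*X = (15 + X)*X = X*(15 + X))
L(F)² = (-(15 - 1))² = (-1*14)² = (-14)² = 196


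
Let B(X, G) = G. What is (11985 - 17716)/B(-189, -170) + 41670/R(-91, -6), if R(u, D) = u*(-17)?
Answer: 938221/15470 ≈ 60.648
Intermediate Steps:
R(u, D) = -17*u
(11985 - 17716)/B(-189, -170) + 41670/R(-91, -6) = (11985 - 17716)/(-170) + 41670/((-17*(-91))) = -5731*(-1/170) + 41670/1547 = 5731/170 + 41670*(1/1547) = 5731/170 + 41670/1547 = 938221/15470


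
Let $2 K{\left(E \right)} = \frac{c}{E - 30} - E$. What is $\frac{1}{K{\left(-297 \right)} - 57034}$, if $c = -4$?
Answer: $- \frac{654}{37203113} \approx -1.7579 \cdot 10^{-5}$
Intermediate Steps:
$K{\left(E \right)} = - \frac{2}{-30 + E} - \frac{E}{2}$ ($K{\left(E \right)} = \frac{- \frac{4}{E - 30} - E}{2} = \frac{- \frac{4}{-30 + E} - E}{2} = \frac{- E - \frac{4}{-30 + E}}{2} = - \frac{2}{-30 + E} - \frac{E}{2}$)
$\frac{1}{K{\left(-297 \right)} - 57034} = \frac{1}{\frac{-4 - \left(-297\right)^{2} + 30 \left(-297\right)}{2 \left(-30 - 297\right)} - 57034} = \frac{1}{\frac{-4 - 88209 - 8910}{2 \left(-327\right)} - 57034} = \frac{1}{\frac{1}{2} \left(- \frac{1}{327}\right) \left(-4 - 88209 - 8910\right) - 57034} = \frac{1}{\frac{1}{2} \left(- \frac{1}{327}\right) \left(-97123\right) - 57034} = \frac{1}{\frac{97123}{654} - 57034} = \frac{1}{- \frac{37203113}{654}} = - \frac{654}{37203113}$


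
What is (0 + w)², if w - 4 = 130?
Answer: 17956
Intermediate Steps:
w = 134 (w = 4 + 130 = 134)
(0 + w)² = (0 + 134)² = 134² = 17956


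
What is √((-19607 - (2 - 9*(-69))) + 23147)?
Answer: √2917 ≈ 54.009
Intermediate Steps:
√((-19607 - (2 - 9*(-69))) + 23147) = √((-19607 - (2 + 621)) + 23147) = √((-19607 - 1*623) + 23147) = √((-19607 - 623) + 23147) = √(-20230 + 23147) = √2917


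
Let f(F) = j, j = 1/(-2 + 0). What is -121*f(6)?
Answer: 121/2 ≈ 60.500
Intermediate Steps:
j = -1/2 (j = 1/(-2) = -1/2 ≈ -0.50000)
f(F) = -1/2
-121*f(6) = -121*(-1/2) = 121/2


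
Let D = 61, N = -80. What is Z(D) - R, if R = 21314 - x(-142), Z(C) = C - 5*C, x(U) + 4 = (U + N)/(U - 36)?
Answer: -1918907/89 ≈ -21561.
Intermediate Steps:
x(U) = -4 + (-80 + U)/(-36 + U) (x(U) = -4 + (U - 80)/(U - 36) = -4 + (-80 + U)/(-36 + U))
Z(C) = -4*C
R = 1897191/89 (R = 21314 - (64 - 3*(-142))/(-36 - 142) = 21314 - (64 + 426)/(-178) = 21314 - (-1)*490/178 = 21314 - 1*(-245/89) = 21314 + 245/89 = 1897191/89 ≈ 21317.)
Z(D) - R = -4*61 - 1*1897191/89 = -244 - 1897191/89 = -1918907/89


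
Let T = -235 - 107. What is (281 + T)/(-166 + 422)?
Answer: -61/256 ≈ -0.23828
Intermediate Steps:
T = -342
(281 + T)/(-166 + 422) = (281 - 342)/(-166 + 422) = -61/256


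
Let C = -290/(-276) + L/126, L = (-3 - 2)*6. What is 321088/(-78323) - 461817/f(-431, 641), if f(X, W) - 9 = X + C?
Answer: 34810442421410/31867044041 ≈ 1092.4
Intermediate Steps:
L = -30 (L = -5*6 = -30)
C = 785/966 (C = -290/(-276) - 30/126 = -290*(-1/276) - 30*1/126 = 145/138 - 5/21 = 785/966 ≈ 0.81263)
f(X, W) = 9479/966 + X (f(X, W) = 9 + (X + 785/966) = 9 + (785/966 + X) = 9479/966 + X)
321088/(-78323) - 461817/f(-431, 641) = 321088/(-78323) - 461817/(9479/966 - 431) = 321088*(-1/78323) - 461817/(-406867/966) = -321088/78323 - 461817*(-966/406867) = -321088/78323 + 446115222/406867 = 34810442421410/31867044041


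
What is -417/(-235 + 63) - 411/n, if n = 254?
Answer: 17613/21844 ≈ 0.80631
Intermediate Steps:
-417/(-235 + 63) - 411/n = -417/(-235 + 63) - 411/254 = -417/(-172) - 411*1/254 = -417*(-1/172) - 411/254 = 417/172 - 411/254 = 17613/21844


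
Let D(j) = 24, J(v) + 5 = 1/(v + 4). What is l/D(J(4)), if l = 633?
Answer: 211/8 ≈ 26.375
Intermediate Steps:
J(v) = -5 + 1/(4 + v) (J(v) = -5 + 1/(v + 4) = -5 + 1/(4 + v))
l/D(J(4)) = 633/24 = 633*(1/24) = 211/8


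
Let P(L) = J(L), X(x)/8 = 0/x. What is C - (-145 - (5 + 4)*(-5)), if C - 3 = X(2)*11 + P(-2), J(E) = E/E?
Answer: 104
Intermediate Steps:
X(x) = 0 (X(x) = 8*(0/x) = 8*0 = 0)
J(E) = 1
P(L) = 1
C = 4 (C = 3 + (0*11 + 1) = 3 + (0 + 1) = 3 + 1 = 4)
C - (-145 - (5 + 4)*(-5)) = 4 - (-145 - (5 + 4)*(-5)) = 4 - (-145 - 9*(-5)) = 4 - (-145 - 1*(-45)) = 4 - (-145 + 45) = 4 - 1*(-100) = 4 + 100 = 104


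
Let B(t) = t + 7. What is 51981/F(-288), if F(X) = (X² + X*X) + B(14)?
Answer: 17327/55303 ≈ 0.31331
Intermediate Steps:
B(t) = 7 + t
F(X) = 21 + 2*X² (F(X) = (X² + X*X) + (7 + 14) = (X² + X²) + 21 = 2*X² + 21 = 21 + 2*X²)
51981/F(-288) = 51981/(21 + 2*(-288)²) = 51981/(21 + 2*82944) = 51981/(21 + 165888) = 51981/165909 = 51981*(1/165909) = 17327/55303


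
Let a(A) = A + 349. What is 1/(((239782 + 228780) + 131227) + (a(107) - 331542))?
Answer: 1/268703 ≈ 3.7216e-6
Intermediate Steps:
a(A) = 349 + A
1/(((239782 + 228780) + 131227) + (a(107) - 331542)) = 1/(((239782 + 228780) + 131227) + ((349 + 107) - 331542)) = 1/((468562 + 131227) + (456 - 331542)) = 1/(599789 - 331086) = 1/268703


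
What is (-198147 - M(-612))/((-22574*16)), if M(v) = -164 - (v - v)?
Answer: 197983/361184 ≈ 0.54815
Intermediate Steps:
M(v) = -164 (M(v) = -164 - 1*0 = -164 + 0 = -164)
(-198147 - M(-612))/((-22574*16)) = (-198147 - 1*(-164))/((-22574*16)) = (-198147 + 164)/(-361184) = -197983*(-1/361184) = 197983/361184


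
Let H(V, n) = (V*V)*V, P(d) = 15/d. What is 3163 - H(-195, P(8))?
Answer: 7418038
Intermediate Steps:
H(V, n) = V³ (H(V, n) = V²*V = V³)
3163 - H(-195, P(8)) = 3163 - 1*(-195)³ = 3163 - 1*(-7414875) = 3163 + 7414875 = 7418038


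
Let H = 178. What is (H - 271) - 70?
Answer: -163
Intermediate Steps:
(H - 271) - 70 = (178 - 271) - 70 = -93 - 70 = -163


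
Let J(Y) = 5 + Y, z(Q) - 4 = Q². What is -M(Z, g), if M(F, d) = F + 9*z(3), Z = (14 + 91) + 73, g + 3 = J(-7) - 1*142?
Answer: -295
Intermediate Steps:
z(Q) = 4 + Q²
g = -147 (g = -3 + ((5 - 7) - 1*142) = -3 + (-2 - 142) = -3 - 144 = -147)
Z = 178 (Z = 105 + 73 = 178)
M(F, d) = 117 + F (M(F, d) = F + 9*(4 + 3²) = F + 9*(4 + 9) = F + 9*13 = F + 117 = 117 + F)
-M(Z, g) = -(117 + 178) = -1*295 = -295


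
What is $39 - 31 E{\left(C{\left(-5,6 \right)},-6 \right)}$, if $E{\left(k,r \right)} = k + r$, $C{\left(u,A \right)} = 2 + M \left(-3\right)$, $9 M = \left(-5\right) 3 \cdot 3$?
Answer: $-302$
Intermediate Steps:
$M = -5$ ($M = \frac{\left(-5\right) 3 \cdot 3}{9} = \frac{\left(-15\right) 3}{9} = \frac{1}{9} \left(-45\right) = -5$)
$C{\left(u,A \right)} = 17$ ($C{\left(u,A \right)} = 2 - -15 = 2 + 15 = 17$)
$39 - 31 E{\left(C{\left(-5,6 \right)},-6 \right)} = 39 - 31 \left(17 - 6\right) = 39 - 341 = -302$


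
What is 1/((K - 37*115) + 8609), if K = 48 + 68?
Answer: 1/4470 ≈ 0.00022371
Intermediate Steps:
K = 116
1/((K - 37*115) + 8609) = 1/((116 - 37*115) + 8609) = 1/((116 - 4255) + 8609) = 1/(-4139 + 8609) = 1/4470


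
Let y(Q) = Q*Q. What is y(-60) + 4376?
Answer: 7976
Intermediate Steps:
y(Q) = Q²
y(-60) + 4376 = (-60)² + 4376 = 3600 + 4376 = 7976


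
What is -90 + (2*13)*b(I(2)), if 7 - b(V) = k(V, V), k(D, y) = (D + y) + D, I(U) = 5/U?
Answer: -103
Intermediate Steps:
k(D, y) = y + 2*D
b(V) = 7 - 3*V (b(V) = 7 - (V + 2*V) = 7 - 3*V)
-90 + (2*13)*b(I(2)) = -90 + (2*13)*(7 - 15/2) = -90 + 26*(7 - 15/2) = -90 + 26*(-½) = -90 - 13 = -103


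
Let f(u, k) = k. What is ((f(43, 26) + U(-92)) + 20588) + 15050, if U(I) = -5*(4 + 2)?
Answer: 35634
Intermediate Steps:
U(I) = -30 (U(I) = -5*6 = -30)
((f(43, 26) + U(-92)) + 20588) + 15050 = ((26 - 30) + 20588) + 15050 = (-4 + 20588) + 15050 = 20584 + 15050 = 35634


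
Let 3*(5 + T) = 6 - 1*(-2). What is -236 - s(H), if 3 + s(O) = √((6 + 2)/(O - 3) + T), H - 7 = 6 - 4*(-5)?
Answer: -233 - I*√465/15 ≈ -233.0 - 1.4376*I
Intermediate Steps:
H = 33 (H = 7 + (6 - 4*(-5)) = 7 + (6 + 20) = 7 + 26 = 33)
T = -7/3 (T = -5 + (6 - 1*(-2))/3 = -5 + (6 + 2)/3 = -5 + (⅓)*8 = -5 + 8/3 = -7/3 ≈ -2.3333)
s(O) = -3 + √(-7/3 + 8/(-3 + O)) (s(O) = -3 + √((6 + 2)/(O - 3) - 7/3) = -3 + √(8/(-3 + O) - 7/3) = -3 + √(-7/3 + 8/(-3 + O)))
-236 - s(H) = -236 - (-3 + √3*√((45 - 7*33)/(-3 + 33))/3) = -236 - (-3 + √3*√((45 - 231)/30)/3) = -236 - (-3 + √3*√((1/30)*(-186))/3) = -236 - (-3 + √3*√(-31/5)/3) = -236 - (-3 + √3*(I*√155/5)/3) = -236 - (-3 + I*√465/15) = -236 + (3 - I*√465/15) = -233 - I*√465/15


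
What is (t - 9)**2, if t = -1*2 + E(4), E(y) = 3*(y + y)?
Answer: 169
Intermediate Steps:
E(y) = 6*y (E(y) = 3*(2*y) = 6*y)
t = 22 (t = -1*2 + 6*4 = -2 + 24 = 22)
(t - 9)**2 = (22 - 9)**2 = 13**2 = 169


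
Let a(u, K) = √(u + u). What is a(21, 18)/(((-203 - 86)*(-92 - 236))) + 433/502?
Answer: 433/502 + √42/94792 ≈ 0.86262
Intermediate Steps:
a(u, K) = √2*√u (a(u, K) = √(2*u) = √2*√u)
a(21, 18)/(((-203 - 86)*(-92 - 236))) + 433/502 = (√2*√21)/(((-203 - 86)*(-92 - 236))) + 433/502 = √42/((-289*(-328))) + 433*(1/502) = √42/94792 + 433/502 = 433/502 + √42/94792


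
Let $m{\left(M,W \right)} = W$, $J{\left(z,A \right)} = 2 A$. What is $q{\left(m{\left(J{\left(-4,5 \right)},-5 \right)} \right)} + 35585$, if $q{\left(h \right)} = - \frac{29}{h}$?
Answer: $\frac{177954}{5} \approx 35591.0$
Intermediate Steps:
$q{\left(m{\left(J{\left(-4,5 \right)},-5 \right)} \right)} + 35585 = - \frac{29}{-5} + 35585 = \left(-29\right) \left(- \frac{1}{5}\right) + 35585 = \frac{29}{5} + 35585 = \frac{177954}{5}$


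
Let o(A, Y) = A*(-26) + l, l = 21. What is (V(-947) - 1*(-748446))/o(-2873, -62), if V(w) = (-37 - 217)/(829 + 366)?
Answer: 894392716/89289205 ≈ 10.017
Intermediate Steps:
V(w) = -254/1195
o(A, Y) = 21 - 26*A (o(A, Y) = A*(-26) + 21 = -26*A + 21 = 21 - 26*A)
(V(-947) - 1*(-748446))/o(-2873, -62) = (-254/1195 - 1*(-748446))/(21 - 26*(-2873)) = (-254/1195 + 748446)/(21 + 74698) = (894392716/1195)/74719 = (894392716/1195)*(1/74719) = 894392716/89289205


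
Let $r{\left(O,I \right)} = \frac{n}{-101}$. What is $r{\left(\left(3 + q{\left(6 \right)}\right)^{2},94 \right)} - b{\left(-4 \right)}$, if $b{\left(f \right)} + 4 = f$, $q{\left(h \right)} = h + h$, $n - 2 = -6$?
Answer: $\frac{812}{101} \approx 8.0396$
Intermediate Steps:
$n = -4$ ($n = 2 - 6 = -4$)
$q{\left(h \right)} = 2 h$
$b{\left(f \right)} = -4 + f$
$r{\left(O,I \right)} = \frac{4}{101}$ ($r{\left(O,I \right)} = - \frac{4}{-101} = \left(-4\right) \left(- \frac{1}{101}\right) = \frac{4}{101}$)
$r{\left(\left(3 + q{\left(6 \right)}\right)^{2},94 \right)} - b{\left(-4 \right)} = \frac{4}{101} - \left(-4 - 4\right) = \frac{4}{101} - -8 = \frac{4}{101} + 8 = \frac{812}{101}$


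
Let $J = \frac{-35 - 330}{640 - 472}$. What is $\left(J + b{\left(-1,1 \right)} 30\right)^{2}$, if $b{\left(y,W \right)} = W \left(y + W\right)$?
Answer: $\frac{133225}{28224} \approx 4.7203$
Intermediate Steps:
$J = - \frac{365}{168} \approx -2.1726$
$b{\left(y,W \right)} = W \left(W + y\right)$
$\left(J + b{\left(-1,1 \right)} 30\right)^{2} = \left(- \frac{365}{168} + 1 \left(1 - 1\right) 30\right)^{2} = \left(- \frac{365}{168} + 1 \cdot 0 \cdot 30\right)^{2} = \left(- \frac{365}{168} + 0 \cdot 30\right)^{2} = \left(- \frac{365}{168} + 0\right)^{2} = \left(- \frac{365}{168}\right)^{2} = \frac{133225}{28224}$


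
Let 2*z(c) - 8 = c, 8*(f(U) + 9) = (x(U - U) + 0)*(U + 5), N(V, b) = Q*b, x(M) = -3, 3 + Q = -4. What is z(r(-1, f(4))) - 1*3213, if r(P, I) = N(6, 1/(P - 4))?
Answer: -32083/10 ≈ -3208.3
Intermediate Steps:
Q = -7 (Q = -3 - 4 = -7)
N(V, b) = -7*b
f(U) = -87/8 - 3*U/8 (f(U) = -9 + ((-3 + 0)*(U + 5))/8 = -9 + (-3*(5 + U))/8 = -9 + (-15 - 3*U)/8 = -9 + (-15/8 - 3*U/8) = -87/8 - 3*U/8)
r(P, I) = -7/(-4 + P) (r(P, I) = -7/(P - 4) = -7/(-4 + P))
z(c) = 4 + c/2
z(r(-1, f(4))) - 1*3213 = (4 + (-7/(-4 - 1))/2) - 1*3213 = (4 + (-7/(-5))/2) - 3213 = (4 + (-7*(-1/5))/2) - 3213 = (4 + (1/2)*(7/5)) - 3213 = (4 + 7/10) - 3213 = 47/10 - 3213 = -32083/10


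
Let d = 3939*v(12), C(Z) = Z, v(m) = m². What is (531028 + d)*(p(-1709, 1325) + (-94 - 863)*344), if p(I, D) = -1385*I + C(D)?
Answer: 2239409572008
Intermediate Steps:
p(I, D) = D - 1385*I (p(I, D) = -1385*I + D = D - 1385*I)
d = 567216 (d = 3939*12² = 3939*144 = 567216)
(531028 + d)*(p(-1709, 1325) + (-94 - 863)*344) = (531028 + 567216)*((1325 - 1385*(-1709)) + (-94 - 863)*344) = 1098244*((1325 + 2366965) - 957*344) = 1098244*(2368290 - 329208) = 1098244*2039082 = 2239409572008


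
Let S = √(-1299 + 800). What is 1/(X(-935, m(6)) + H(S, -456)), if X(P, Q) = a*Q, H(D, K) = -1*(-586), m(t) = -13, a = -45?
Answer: 1/1171 ≈ 0.00085397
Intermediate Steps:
S = I*√499 (S = √(-499) = I*√499 ≈ 22.338*I)
H(D, K) = 586
X(P, Q) = -45*Q
1/(X(-935, m(6)) + H(S, -456)) = 1/(-45*(-13) + 586) = 1/(585 + 586) = 1/1171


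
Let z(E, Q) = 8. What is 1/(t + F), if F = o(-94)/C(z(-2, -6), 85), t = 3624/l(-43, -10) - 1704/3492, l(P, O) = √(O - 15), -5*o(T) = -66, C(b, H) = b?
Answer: 7872132/3558880869413 + 4910143104*I/3558880869413 ≈ 2.212e-6 + 0.0013797*I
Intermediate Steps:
o(T) = 66/5 (o(T) = -⅕*(-66) = 66/5)
l(P, O) = √(-15 + O)
t = -142/291 - 3624*I/5 (t = 3624/(√(-15 - 10)) - 1704/3492 = 3624/(√(-25)) - 1704*1/3492 = 3624/((5*I)) - 142/291 = 3624*(-I/5) - 142/291 = -3624*I/5 - 142/291 = -142/291 - 3624*I/5 ≈ -0.48797 - 724.8*I)
F = 33/20 (F = (66/5)/8 = (66/5)*(⅛) = 33/20 ≈ 1.6500)
1/(t + F) = 1/((-142/291 - 3624*I/5) + 33/20) = 1/(6763/5820 - 3624*I/5) = 6774480*(6763/5820 + 3624*I/5)/3558880869413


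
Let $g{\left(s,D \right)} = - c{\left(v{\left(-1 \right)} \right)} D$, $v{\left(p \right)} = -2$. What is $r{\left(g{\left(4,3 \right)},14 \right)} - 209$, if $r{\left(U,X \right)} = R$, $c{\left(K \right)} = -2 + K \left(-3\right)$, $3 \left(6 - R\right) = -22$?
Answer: $- \frac{587}{3} \approx -195.67$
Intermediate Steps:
$R = \frac{40}{3}$ ($R = 6 - - \frac{22}{3} = 6 + \frac{22}{3} = \frac{40}{3} \approx 13.333$)
$c{\left(K \right)} = -2 - 3 K$
$g{\left(s,D \right)} = - 4 D$ ($g{\left(s,D \right)} = - (-2 - -6) D = - (-2 + 6) D = \left(-1\right) 4 D = - 4 D$)
$r{\left(U,X \right)} = \frac{40}{3}$
$r{\left(g{\left(4,3 \right)},14 \right)} - 209 = \frac{40}{3} - 209 = - \frac{587}{3}$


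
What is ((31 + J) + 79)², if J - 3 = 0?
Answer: 12769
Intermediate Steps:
J = 3 (J = 3 + 0 = 3)
((31 + J) + 79)² = ((31 + 3) + 79)² = (34 + 79)² = 113² = 12769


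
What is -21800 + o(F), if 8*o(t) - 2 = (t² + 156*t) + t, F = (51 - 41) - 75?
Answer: -90189/4 ≈ -22547.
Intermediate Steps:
F = -65 (F = 10 - 75 = -65)
o(t) = ¼ + t²/8 + 157*t/8 (o(t) = ¼ + ((t² + 156*t) + t)/8 = ¼ + (t² + 157*t)/8 = ¼ + (t²/8 + 157*t/8) = ¼ + t²/8 + 157*t/8)
-21800 + o(F) = -21800 + (¼ + (⅛)*(-65)² + (157/8)*(-65)) = -21800 + (¼ + (⅛)*4225 - 10205/8) = -21800 + (¼ + 4225/8 - 10205/8) = -21800 - 2989/4 = -90189/4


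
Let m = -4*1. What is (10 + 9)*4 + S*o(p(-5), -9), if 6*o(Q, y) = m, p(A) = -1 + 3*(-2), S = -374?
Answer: 976/3 ≈ 325.33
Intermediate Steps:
p(A) = -7 (p(A) = -1 - 6 = -7)
m = -4
o(Q, y) = -⅔ (o(Q, y) = (⅙)*(-4) = -⅔)
(10 + 9)*4 + S*o(p(-5), -9) = (10 + 9)*4 - 374*(-⅔) = 19*4 + 748/3 = 76 + 748/3 = 976/3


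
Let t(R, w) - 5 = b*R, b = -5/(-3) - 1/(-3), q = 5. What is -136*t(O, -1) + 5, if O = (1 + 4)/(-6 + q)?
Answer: 685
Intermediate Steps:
b = 2 (b = -5*(-1/3) - 1*(-1/3) = 5/3 + 1/3 = 2)
O = -5 (O = (1 + 4)/(-6 + 5) = 5/(-1) = 5*(-1) = -5)
t(R, w) = 5 + 2*R
-136*t(O, -1) + 5 = -136*(5 + 2*(-5)) + 5 = -136*(5 - 10) + 5 = -136*(-5) + 5 = 680 + 5 = 685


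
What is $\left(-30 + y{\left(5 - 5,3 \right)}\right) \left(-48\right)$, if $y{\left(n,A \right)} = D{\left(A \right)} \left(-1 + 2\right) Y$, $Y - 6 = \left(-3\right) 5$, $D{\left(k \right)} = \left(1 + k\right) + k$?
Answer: $4464$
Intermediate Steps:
$D{\left(k \right)} = 1 + 2 k$
$Y = -9$ ($Y = 6 - 15 = -9$)
$y{\left(n,A \right)} = -9 - 18 A$ ($y{\left(n,A \right)} = \left(1 + 2 A\right) \left(-1 + 2\right) \left(-9\right) = \left(1 + 2 A\right) 1 \left(-9\right) = \left(1 + 2 A\right) \left(-9\right) = -9 - 18 A$)
$\left(-30 + y{\left(5 - 5,3 \right)}\right) \left(-48\right) = \left(-30 - 63\right) \left(-48\right) = \left(-93\right) \left(-48\right) = 4464$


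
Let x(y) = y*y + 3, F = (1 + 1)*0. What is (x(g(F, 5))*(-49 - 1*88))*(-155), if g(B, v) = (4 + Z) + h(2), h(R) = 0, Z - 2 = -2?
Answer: 403465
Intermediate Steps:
Z = 0 (Z = 2 - 2 = 0)
F = 0 (F = 2*0 = 0)
g(B, v) = 4 (g(B, v) = (4 + 0) + 0 = 4 + 0 = 4)
x(y) = 3 + y² (x(y) = y² + 3 = 3 + y²)
(x(g(F, 5))*(-49 - 1*88))*(-155) = ((3 + 4²)*(-49 - 1*88))*(-155) = ((3 + 16)*(-49 - 88))*(-155) = (19*(-137))*(-155) = -2603*(-155) = 403465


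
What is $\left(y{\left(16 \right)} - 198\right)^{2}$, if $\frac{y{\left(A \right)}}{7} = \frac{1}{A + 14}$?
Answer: $\frac{35200489}{900} \approx 39112.0$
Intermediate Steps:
$y{\left(A \right)} = \frac{7}{14 + A}$ ($y{\left(A \right)} = \frac{7}{A + 14} = \frac{7}{14 + A}$)
$\left(y{\left(16 \right)} - 198\right)^{2} = \left(\frac{7}{14 + 16} - 198\right)^{2} = \left(\frac{7}{30} - 198\right)^{2} = \left(- \frac{5933}{30}\right)^{2} = \frac{35200489}{900}$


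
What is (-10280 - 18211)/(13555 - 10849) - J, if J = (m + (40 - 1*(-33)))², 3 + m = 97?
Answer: -25165375/902 ≈ -27900.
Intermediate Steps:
m = 94 (m = -3 + 97 = 94)
J = 27889 (J = (94 + (40 - 1*(-33)))² = (94 + (40 + 33))² = (94 + 73)² = 167² = 27889)
(-10280 - 18211)/(13555 - 10849) - J = (-10280 - 18211)/(13555 - 10849) - 1*27889 = -28491/2706 - 27889 = -28491*1/2706 - 27889 = -9497/902 - 27889 = -25165375/902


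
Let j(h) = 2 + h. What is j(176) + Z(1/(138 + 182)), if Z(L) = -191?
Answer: -13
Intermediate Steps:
j(176) + Z(1/(138 + 182)) = (2 + 176) - 191 = 178 - 191 = -13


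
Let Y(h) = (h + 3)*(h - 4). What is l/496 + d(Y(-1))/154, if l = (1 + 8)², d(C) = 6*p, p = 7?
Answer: 2379/5456 ≈ 0.43603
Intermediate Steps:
Y(h) = (-4 + h)*(3 + h) (Y(h) = (3 + h)*(-4 + h) = (-4 + h)*(3 + h))
d(C) = 42 (d(C) = 6*7 = 42)
l = 81 (l = 9² = 81)
l/496 + d(Y(-1))/154 = 81/496 + 42/154 = 81*(1/496) + 42*(1/154) = 81/496 + 3/11 = 2379/5456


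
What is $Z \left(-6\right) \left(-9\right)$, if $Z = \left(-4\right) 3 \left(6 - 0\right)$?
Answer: $-3888$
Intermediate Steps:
$Z = -72$ ($Z = - 12 \left(6 + 0\right) = \left(-12\right) 6 = -72$)
$Z \left(-6\right) \left(-9\right) = \left(-72\right) \left(-6\right) \left(-9\right) = 432 \left(-9\right) = -3888$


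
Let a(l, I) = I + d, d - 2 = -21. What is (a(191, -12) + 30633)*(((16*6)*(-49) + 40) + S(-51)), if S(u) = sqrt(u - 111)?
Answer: -142727728 + 275418*I*sqrt(2) ≈ -1.4273e+8 + 3.895e+5*I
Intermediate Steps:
S(u) = sqrt(-111 + u)
d = -19 (d = 2 - 21 = -19)
a(l, I) = -19 + I (a(l, I) = I - 19 = -19 + I)
(a(191, -12) + 30633)*(((16*6)*(-49) + 40) + S(-51)) = ((-19 - 12) + 30633)*(((16*6)*(-49) + 40) + sqrt(-111 - 51)) = (-31 + 30633)*((96*(-49) + 40) + sqrt(-162)) = 30602*((-4704 + 40) + 9*I*sqrt(2)) = 30602*(-4664 + 9*I*sqrt(2)) = -142727728 + 275418*I*sqrt(2)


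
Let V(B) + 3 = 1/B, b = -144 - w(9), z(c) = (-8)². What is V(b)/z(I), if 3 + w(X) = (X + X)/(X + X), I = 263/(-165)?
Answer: -427/9088 ≈ -0.046985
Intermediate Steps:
I = -263/165 (I = 263*(-1/165) = -263/165 ≈ -1.5939)
w(X) = -2 (w(X) = -3 + (X + X)/(X + X) = -3 + (2*X)/((2*X)) = -3 + (2*X)*(1/(2*X)) = -3 + 1 = -2)
z(c) = 64
b = -142 (b = -144 - 1*(-2) = -144 + 2 = -142)
V(B) = -3 + 1/B
V(b)/z(I) = (-3 + 1/(-142))/64 = (-3 - 1/142)*(1/64) = -427/142*1/64 = -427/9088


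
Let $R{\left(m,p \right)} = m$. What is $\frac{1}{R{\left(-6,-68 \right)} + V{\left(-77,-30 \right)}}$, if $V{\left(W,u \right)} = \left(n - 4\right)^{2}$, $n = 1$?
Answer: $\frac{1}{3} \approx 0.33333$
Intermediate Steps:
$V{\left(W,u \right)} = 9$ ($V{\left(W,u \right)} = \left(1 - 4\right)^{2} = \left(-3\right)^{2} = 9$)
$\frac{1}{R{\left(-6,-68 \right)} + V{\left(-77,-30 \right)}} = \frac{1}{-6 + 9} = \frac{1}{3}$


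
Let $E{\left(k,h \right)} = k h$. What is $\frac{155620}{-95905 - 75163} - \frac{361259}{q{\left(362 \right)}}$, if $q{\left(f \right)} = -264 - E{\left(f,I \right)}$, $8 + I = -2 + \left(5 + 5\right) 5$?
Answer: $\frac{14876348333}{630556648} \approx 23.592$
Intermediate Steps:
$I = 40$ ($I = -8 - \left(2 - \left(5 + 5\right) 5\right) = -8 + \left(-2 + 10 \cdot 5\right) = -8 + \left(-2 + 50\right) = -8 + 48 = 40$)
$E{\left(k,h \right)} = h k$
$q{\left(f \right)} = -264 - 40 f$
$\frac{155620}{-95905 - 75163} - \frac{361259}{q{\left(362 \right)}} = \frac{155620}{-95905 - 75163} - \frac{361259}{-264 - 14480} = \frac{155620}{-171068} - \frac{361259}{-264 - 14480} = 155620 \left(- \frac{1}{171068}\right) - \frac{361259}{-14744} = - \frac{38905}{42767} - - \frac{361259}{14744} = - \frac{38905}{42767} + \frac{361259}{14744} = \frac{14876348333}{630556648}$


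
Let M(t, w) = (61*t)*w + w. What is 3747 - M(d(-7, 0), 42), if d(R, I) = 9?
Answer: -19353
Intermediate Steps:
M(t, w) = w + 61*t*w (M(t, w) = 61*t*w + w = w + 61*t*w)
3747 - M(d(-7, 0), 42) = 3747 - 42*(1 + 61*9) = 3747 - 42*(1 + 549) = 3747 - 42*550 = 3747 - 1*23100 = 3747 - 23100 = -19353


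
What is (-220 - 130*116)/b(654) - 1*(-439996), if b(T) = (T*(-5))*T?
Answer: 5227592561/11881 ≈ 4.4000e+5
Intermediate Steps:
b(T) = -5*T**2 (b(T) = (-5*T)*T = -5*T**2)
(-220 - 130*116)/b(654) - 1*(-439996) = (-220 - 130*116)/((-5*654**2)) - 1*(-439996) = (-220 - 15080)/((-5*427716)) + 439996 = -15300/(-2138580) + 439996 = -15300*(-1/2138580) + 439996 = 85/11881 + 439996 = 5227592561/11881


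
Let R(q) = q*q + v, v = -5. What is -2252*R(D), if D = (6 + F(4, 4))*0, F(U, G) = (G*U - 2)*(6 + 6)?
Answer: 11260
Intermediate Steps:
F(U, G) = -24 + 12*G*U (F(U, G) = (-2 + G*U)*12 = -24 + 12*G*U)
D = 0 (D = (6 + (-24 + 12*4*4))*0 = (6 + (-24 + 192))*0 = (6 + 168)*0 = 174*0 = 0)
R(q) = -5 + q**2 (R(q) = q*q - 5 = q**2 - 5 = -5 + q**2)
-2252*R(D) = -2252*(-5 + 0**2) = -2252*(-5 + 0) = -2252*(-5) = 11260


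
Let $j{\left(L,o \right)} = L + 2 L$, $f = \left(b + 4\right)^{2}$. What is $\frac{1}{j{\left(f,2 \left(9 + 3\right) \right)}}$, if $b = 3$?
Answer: $\frac{1}{147} \approx 0.0068027$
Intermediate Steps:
$f = 49$ ($f = \left(3 + 4\right)^{2} = 7^{2} = 49$)
$j{\left(L,o \right)} = 3 L$
$\frac{1}{j{\left(f,2 \left(9 + 3\right) \right)}} = \frac{1}{3 \cdot 49} = \frac{1}{147}$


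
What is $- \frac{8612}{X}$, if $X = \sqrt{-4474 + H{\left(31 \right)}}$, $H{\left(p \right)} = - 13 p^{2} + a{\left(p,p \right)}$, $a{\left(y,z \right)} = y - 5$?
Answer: $\frac{8612 i \sqrt{16941}}{16941} \approx 66.166 i$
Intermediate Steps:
$a{\left(y,z \right)} = -5 + y$
$H{\left(p \right)} = -5 + p - 13 p^{2}$ ($H{\left(p \right)} = - 13 p^{2} + \left(-5 + p\right) = -5 + p - 13 p^{2}$)
$X = i \sqrt{16941}$ ($X = \sqrt{-4474 - \left(-26 + 12493\right)} = \sqrt{-4474 - 12467} = \sqrt{-16941} = i \sqrt{16941} \approx 130.16 i$)
$- \frac{8612}{X} = - \frac{8612}{i \sqrt{16941}} = - 8612 \left(- \frac{i \sqrt{16941}}{16941}\right) = \frac{8612 i \sqrt{16941}}{16941}$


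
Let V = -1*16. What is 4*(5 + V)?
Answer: -44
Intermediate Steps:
V = -16
4*(5 + V) = 4*(5 - 16) = 4*(-11) = -44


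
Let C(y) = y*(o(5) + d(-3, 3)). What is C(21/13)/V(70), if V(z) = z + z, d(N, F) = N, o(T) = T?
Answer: 3/130 ≈ 0.023077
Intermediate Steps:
V(z) = 2*z
C(y) = 2*y (C(y) = y*(5 - 3) = y*2 = 2*y)
C(21/13)/V(70) = (2*(21/13))/((2*70)) = (2*(21*(1/13)))/140 = (2*(21/13))*(1/140) = (42/13)*(1/140) = 3/130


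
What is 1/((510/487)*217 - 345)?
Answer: -487/57345 ≈ -0.0084925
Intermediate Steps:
1/((510/487)*217 - 345) = 1/(110670/487 - 345) = 1/(-57345/487) = -487/57345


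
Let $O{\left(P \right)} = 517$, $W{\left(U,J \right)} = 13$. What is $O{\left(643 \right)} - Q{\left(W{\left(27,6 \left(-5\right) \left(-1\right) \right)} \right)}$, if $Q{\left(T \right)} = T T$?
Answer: $348$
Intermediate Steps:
$Q{\left(T \right)} = T^{2}$
$O{\left(643 \right)} - Q{\left(W{\left(27,6 \left(-5\right) \left(-1\right) \right)} \right)} = 517 - 13^{2} = 517 - 169 = 348$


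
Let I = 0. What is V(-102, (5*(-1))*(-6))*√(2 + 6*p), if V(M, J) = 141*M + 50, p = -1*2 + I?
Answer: -14332*I*√10 ≈ -45322.0*I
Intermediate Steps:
p = -2 (p = -1*2 + 0 = -2 + 0 = -2)
V(M, J) = 50 + 141*M
V(-102, (5*(-1))*(-6))*√(2 + 6*p) = (50 + 141*(-102))*√(2 + 6*(-2)) = (50 - 14382)*√(2 - 12) = -14332*I*√10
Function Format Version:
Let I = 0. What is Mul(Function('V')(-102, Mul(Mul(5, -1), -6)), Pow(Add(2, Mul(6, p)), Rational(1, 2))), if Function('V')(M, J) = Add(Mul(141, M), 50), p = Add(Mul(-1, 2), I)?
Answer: Mul(-14332, I, Pow(10, Rational(1, 2))) ≈ Mul(-45322., I)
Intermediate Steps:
p = -2 (p = Add(Mul(-1, 2), 0) = Add(-2, 0) = -2)
Function('V')(M, J) = Add(50, Mul(141, M))
Mul(Function('V')(-102, Mul(Mul(5, -1), -6)), Pow(Add(2, Mul(6, p)), Rational(1, 2))) = Mul(Add(50, Mul(141, -102)), Pow(Add(2, Mul(6, -2)), Rational(1, 2))) = Mul(Add(50, -14382), Pow(Add(2, -12), Rational(1, 2))) = Mul(-14332, Pow(-10, Rational(1, 2))) = Mul(-14332, Mul(I, Pow(10, Rational(1, 2)))) = Mul(-14332, I, Pow(10, Rational(1, 2)))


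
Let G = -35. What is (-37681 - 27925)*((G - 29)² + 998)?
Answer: -334196964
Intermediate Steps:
(-37681 - 27925)*((G - 29)² + 998) = (-37681 - 27925)*((-35 - 29)² + 998) = -65606*((-64)² + 998) = -65606*(4096 + 998) = -65606*5094 = -334196964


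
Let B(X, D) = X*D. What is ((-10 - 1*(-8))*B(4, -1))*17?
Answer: 136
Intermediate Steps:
B(X, D) = D*X
((-10 - 1*(-8))*B(4, -1))*17 = ((-10 - 1*(-8))*(-1*4))*17 = ((-10 + 8)*(-4))*17 = -2*(-4)*17 = 8*17 = 136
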